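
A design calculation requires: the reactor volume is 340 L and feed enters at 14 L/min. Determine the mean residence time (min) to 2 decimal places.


tau = V / v0
tau = 340 / 14
tau = 24.29 min


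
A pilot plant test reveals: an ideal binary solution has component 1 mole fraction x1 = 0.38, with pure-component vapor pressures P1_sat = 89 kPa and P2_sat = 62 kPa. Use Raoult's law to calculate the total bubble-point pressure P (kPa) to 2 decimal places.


P = x1*P1_sat + x2*P2_sat
x2 = 1 - x1 = 1 - 0.38 = 0.62
P = 0.38*89 + 0.62*62
P = 33.82 + 38.44
P = 72.26 kPa


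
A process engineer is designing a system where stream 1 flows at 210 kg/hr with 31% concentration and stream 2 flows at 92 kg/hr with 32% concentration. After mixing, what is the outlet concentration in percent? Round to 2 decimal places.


Mass balance on solute: F1*x1 + F2*x2 = F3*x3
F3 = F1 + F2 = 210 + 92 = 302 kg/hr
x3 = (F1*x1 + F2*x2)/F3
x3 = (210*0.31 + 92*0.32) / 302
x3 = 31.30%


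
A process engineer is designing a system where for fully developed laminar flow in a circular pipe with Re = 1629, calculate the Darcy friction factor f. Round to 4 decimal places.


f = 64 / Re
f = 64 / 1629
f = 0.0393


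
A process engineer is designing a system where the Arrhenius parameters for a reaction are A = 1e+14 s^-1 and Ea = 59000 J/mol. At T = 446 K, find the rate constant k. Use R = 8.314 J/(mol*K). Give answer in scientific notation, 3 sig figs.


k = A * exp(-Ea/(R*T))
k = 1e+14 * exp(-59000 / (8.314 * 446))
k = 1e+14 * exp(-15.911354)
k = 1.23e+07


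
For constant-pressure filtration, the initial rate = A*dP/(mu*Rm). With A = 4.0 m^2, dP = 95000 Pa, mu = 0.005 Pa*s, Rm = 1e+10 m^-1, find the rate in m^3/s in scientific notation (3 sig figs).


rate = A * dP / (mu * Rm)
rate = 4.0 * 95000 / (0.005 * 1e+10)
rate = 380000.0 / 5.000e+07
rate = 7.60e-03 m^3/s


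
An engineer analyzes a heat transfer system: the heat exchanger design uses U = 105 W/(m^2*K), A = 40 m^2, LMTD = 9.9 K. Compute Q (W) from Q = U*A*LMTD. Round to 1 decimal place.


Q = U * A * LMTD
Q = 105 * 40 * 9.9
Q = 41580.0 W


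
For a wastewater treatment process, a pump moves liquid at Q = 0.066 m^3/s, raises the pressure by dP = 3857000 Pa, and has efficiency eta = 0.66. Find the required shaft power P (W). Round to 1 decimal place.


P = Q * dP / eta
P = 0.066 * 3857000 / 0.66
P = 254562.0 / 0.66
P = 385700.0 W


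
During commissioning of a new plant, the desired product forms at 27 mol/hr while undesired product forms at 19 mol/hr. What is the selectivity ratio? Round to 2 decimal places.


S = desired product rate / undesired product rate
S = 27 / 19
S = 1.42


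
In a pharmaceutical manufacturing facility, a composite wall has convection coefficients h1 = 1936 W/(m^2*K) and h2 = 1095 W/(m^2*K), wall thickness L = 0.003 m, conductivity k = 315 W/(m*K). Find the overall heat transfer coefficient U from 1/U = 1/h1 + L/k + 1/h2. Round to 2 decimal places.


1/U = 1/h1 + L/k + 1/h2
1/U = 1/1936 + 0.003/315 + 1/1095
1/U = 0.0005165289 + 9.5238e-06 + 0.000913242
1/U = 0.0014392947
U = 694.78 W/(m^2*K)


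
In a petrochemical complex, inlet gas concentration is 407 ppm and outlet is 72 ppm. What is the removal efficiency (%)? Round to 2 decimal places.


Efficiency = (G_in - G_out) / G_in * 100%
Efficiency = (407 - 72) / 407 * 100
Efficiency = 335 / 407 * 100
Efficiency = 82.31%


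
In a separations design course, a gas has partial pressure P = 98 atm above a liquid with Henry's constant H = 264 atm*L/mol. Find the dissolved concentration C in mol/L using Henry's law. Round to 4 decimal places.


C = P / H
C = 98 / 264
C = 0.3712 mol/L


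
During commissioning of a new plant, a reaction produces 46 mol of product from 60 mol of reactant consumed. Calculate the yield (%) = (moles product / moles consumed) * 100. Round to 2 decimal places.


Yield = (moles product / moles consumed) * 100%
Yield = (46 / 60) * 100
Yield = 0.7667 * 100
Yield = 76.67%


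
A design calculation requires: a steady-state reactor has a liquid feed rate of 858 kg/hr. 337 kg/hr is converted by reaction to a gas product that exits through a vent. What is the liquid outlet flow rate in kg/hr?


Steady-state mass balance on the main outlet: F_out = F_in - F_removed
F_out = 858 - 337
F_out = 521 kg/hr


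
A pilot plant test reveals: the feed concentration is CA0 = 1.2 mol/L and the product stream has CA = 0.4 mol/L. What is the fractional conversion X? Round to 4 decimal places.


X = (CA0 - CA) / CA0
X = (1.2 - 0.4) / 1.2
X = 0.8 / 1.2
X = 0.6667


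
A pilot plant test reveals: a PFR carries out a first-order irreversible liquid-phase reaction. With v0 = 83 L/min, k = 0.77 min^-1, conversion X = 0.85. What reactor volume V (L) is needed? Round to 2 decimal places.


V = (v0/k) * ln(1/(1-X))
V = (83/0.77) * ln(1/(1-0.85))
V = 107.792208 * ln(6.666667)
V = 107.792208 * 1.89712
V = 204.49 L


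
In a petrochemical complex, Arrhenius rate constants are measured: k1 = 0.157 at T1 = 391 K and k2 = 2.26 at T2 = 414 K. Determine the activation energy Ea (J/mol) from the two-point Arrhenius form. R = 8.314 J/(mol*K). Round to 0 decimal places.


Ea = R * ln(k2/k1) / (1/T1 - 1/T2)
ln(k2/k1) = ln(2.26/0.157) = 2.6668743
1/T1 - 1/T2 = 1/391 - 1/414 = 0.00014208582
Ea = 8.314 * 2.6668743 / 0.00014208582
Ea = 156049 J/mol


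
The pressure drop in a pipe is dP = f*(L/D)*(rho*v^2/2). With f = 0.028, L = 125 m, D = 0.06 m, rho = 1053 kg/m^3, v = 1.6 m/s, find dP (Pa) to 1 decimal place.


dP = f * (L/D) * (rho*v^2/2)
dP = 0.028 * (125/0.06) * (1053*1.6^2/2)
L/D = 2083.33333333
rho*v^2/2 = 1053*2.56/2 = 1347.84
dP = 0.028 * 2083.33333333 * 1347.84
dP = 78624.0 Pa


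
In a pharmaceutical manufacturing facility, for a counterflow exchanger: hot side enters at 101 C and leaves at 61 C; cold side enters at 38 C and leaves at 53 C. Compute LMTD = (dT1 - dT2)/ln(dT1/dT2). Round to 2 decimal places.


dT1 = Th_in - Tc_out = 101 - 53 = 48
dT2 = Th_out - Tc_in = 61 - 38 = 23
LMTD = (dT1 - dT2) / ln(dT1/dT2)
LMTD = (48 - 23) / ln(48/23)
LMTD = 33.98 K


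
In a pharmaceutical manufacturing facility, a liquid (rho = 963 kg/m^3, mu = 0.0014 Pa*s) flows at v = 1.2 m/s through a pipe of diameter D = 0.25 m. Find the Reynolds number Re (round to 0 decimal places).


Re = rho * v * D / mu
Re = 963 * 1.2 * 0.25 / 0.0014
Re = 288.9 / 0.0014
Re = 206357


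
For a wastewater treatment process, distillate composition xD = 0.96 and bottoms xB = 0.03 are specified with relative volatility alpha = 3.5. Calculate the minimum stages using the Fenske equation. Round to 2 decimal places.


N_min = ln((xD*(1-xB))/(xB*(1-xD))) / ln(alpha)
Numerator inside ln: 0.9312 / 0.0012 = 776.0
ln(776.0) = 6.654153
ln(alpha) = ln(3.5) = 1.252763
N_min = 6.654153 / 1.252763 = 5.31


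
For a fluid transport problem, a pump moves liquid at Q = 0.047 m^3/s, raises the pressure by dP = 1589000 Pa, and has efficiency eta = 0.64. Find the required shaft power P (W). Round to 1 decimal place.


P = Q * dP / eta
P = 0.047 * 1589000 / 0.64
P = 74683.0 / 0.64
P = 116692.2 W


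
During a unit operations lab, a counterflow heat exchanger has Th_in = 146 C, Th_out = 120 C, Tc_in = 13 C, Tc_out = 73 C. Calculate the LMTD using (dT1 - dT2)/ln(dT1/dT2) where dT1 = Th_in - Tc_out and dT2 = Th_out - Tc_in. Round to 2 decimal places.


dT1 = Th_in - Tc_out = 146 - 73 = 73
dT2 = Th_out - Tc_in = 120 - 13 = 107
LMTD = (dT1 - dT2) / ln(dT1/dT2)
LMTD = (73 - 107) / ln(73/107)
LMTD = 88.92 K


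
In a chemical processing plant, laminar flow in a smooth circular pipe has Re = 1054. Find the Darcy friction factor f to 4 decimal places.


f = 64 / Re
f = 64 / 1054
f = 0.0607


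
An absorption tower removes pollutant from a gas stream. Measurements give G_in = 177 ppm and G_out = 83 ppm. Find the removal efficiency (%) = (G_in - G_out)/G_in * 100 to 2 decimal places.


Efficiency = (G_in - G_out) / G_in * 100%
Efficiency = (177 - 83) / 177 * 100
Efficiency = 94 / 177 * 100
Efficiency = 53.11%


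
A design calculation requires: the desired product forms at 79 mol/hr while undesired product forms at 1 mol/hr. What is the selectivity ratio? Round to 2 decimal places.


S = desired product rate / undesired product rate
S = 79 / 1
S = 79.00


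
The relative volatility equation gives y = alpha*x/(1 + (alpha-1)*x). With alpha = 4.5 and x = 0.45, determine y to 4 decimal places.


y = alpha*x / (1 + (alpha-1)*x)
y = 4.5*0.45 / (1 + (4.5-1)*0.45)
y = 2.025 / (1 + 1.575)
y = 2.025 / 2.575
y = 0.7864


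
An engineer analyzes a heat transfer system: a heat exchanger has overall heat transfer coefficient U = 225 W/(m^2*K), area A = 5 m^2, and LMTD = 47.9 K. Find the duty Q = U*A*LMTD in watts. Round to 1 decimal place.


Q = U * A * LMTD
Q = 225 * 5 * 47.9
Q = 53887.5 W


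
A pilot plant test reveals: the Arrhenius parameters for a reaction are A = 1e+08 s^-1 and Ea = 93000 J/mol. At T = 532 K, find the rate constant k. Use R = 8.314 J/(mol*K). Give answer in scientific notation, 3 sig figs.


k = A * exp(-Ea/(R*T))
k = 1e+08 * exp(-93000 / (8.314 * 532))
k = 1e+08 * exp(-21.026224)
k = 7.39e-02


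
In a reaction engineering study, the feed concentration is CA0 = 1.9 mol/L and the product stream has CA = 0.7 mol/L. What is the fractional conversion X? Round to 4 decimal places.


X = (CA0 - CA) / CA0
X = (1.9 - 0.7) / 1.9
X = 1.2 / 1.9
X = 0.6316


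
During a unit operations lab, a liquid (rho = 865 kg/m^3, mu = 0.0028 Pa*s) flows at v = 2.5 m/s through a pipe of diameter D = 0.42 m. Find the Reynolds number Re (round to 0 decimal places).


Re = rho * v * D / mu
Re = 865 * 2.5 * 0.42 / 0.0028
Re = 908.25 / 0.0028
Re = 324375


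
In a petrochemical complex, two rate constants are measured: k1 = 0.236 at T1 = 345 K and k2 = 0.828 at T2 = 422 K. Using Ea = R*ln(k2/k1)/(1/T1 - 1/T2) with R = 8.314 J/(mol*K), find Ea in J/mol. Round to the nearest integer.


Ea = R * ln(k2/k1) / (1/T1 - 1/T2)
ln(k2/k1) = ln(0.828/0.236) = 1.2551813
1/T1 - 1/T2 = 1/345 - 1/422 = 0.000528882478
Ea = 8.314 * 1.2551813 / 0.000528882478
Ea = 19731 J/mol


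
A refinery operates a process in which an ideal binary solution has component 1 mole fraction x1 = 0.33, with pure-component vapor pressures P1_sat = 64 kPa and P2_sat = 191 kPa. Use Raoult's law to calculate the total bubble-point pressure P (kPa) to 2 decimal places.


P = x1*P1_sat + x2*P2_sat
x2 = 1 - x1 = 1 - 0.33 = 0.67
P = 0.33*64 + 0.67*191
P = 21.12 + 127.97
P = 149.09 kPa


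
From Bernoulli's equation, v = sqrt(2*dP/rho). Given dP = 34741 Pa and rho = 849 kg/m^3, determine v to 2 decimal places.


v = sqrt(2*dP/rho)
v = sqrt(2*34741/849)
v = sqrt(81.839812)
v = 9.05 m/s


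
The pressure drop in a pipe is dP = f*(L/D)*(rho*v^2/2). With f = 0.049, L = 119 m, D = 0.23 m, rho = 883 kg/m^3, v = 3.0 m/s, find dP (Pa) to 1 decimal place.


dP = f * (L/D) * (rho*v^2/2)
dP = 0.049 * (119/0.23) * (883*3.0^2/2)
L/D = 517.39130435
rho*v^2/2 = 883*9.0/2 = 3973.5
dP = 0.049 * 517.39130435 * 3973.5
dP = 100736.9 Pa


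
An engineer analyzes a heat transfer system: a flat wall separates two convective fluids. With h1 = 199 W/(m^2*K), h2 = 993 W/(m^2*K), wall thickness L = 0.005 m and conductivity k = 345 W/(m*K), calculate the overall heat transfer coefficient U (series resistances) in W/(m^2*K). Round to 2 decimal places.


1/U = 1/h1 + L/k + 1/h2
1/U = 1/199 + 0.005/345 + 1/993
1/U = 0.0050251256 + 1.44928e-05 + 0.0010070493
1/U = 0.0060466677
U = 165.38 W/(m^2*K)


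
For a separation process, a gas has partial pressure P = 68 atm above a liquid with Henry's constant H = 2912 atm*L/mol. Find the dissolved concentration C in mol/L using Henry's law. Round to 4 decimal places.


C = P / H
C = 68 / 2912
C = 0.0234 mol/L


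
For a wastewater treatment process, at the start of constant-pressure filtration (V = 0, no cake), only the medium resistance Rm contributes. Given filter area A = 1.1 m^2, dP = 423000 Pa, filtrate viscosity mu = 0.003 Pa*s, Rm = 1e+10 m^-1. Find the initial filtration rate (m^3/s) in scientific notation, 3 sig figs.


rate = A * dP / (mu * Rm)
rate = 1.1 * 423000 / (0.003 * 1e+10)
rate = 465300.0 / 3.000e+07
rate = 1.55e-02 m^3/s


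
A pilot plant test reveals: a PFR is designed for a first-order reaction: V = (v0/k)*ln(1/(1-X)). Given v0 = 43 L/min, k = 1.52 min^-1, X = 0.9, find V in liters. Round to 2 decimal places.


V = (v0/k) * ln(1/(1-X))
V = (43/1.52) * ln(1/(1-0.9))
V = 28.289474 * ln(10.0)
V = 28.289474 * 2.302585
V = 65.14 L


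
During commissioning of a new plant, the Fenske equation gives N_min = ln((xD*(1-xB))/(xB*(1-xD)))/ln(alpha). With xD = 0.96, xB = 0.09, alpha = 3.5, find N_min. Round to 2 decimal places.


N_min = ln((xD*(1-xB))/(xB*(1-xD))) / ln(alpha)
Numerator inside ln: 0.8736 / 0.0036 = 242.666667
ln(242.666667) = 5.491689
ln(alpha) = ln(3.5) = 1.252763
N_min = 5.491689 / 1.252763 = 4.38


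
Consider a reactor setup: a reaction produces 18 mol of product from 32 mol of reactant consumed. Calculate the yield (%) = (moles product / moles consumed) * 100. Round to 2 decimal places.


Yield = (moles product / moles consumed) * 100%
Yield = (18 / 32) * 100
Yield = 0.5625 * 100
Yield = 56.25%


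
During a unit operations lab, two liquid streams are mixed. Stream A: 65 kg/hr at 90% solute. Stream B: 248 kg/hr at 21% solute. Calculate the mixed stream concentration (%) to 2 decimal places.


Mass balance on solute: F1*x1 + F2*x2 = F3*x3
F3 = F1 + F2 = 65 + 248 = 313 kg/hr
x3 = (F1*x1 + F2*x2)/F3
x3 = (65*0.9 + 248*0.21) / 313
x3 = 35.33%


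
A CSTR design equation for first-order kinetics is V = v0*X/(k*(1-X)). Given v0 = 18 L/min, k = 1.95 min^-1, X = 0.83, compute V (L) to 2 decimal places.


V = v0 * X / (k * (1 - X))
V = 18 * 0.83 / (1.95 * (1 - 0.83))
V = 14.94 / (1.95 * 0.17)
V = 14.94 / 0.3315
V = 45.07 L


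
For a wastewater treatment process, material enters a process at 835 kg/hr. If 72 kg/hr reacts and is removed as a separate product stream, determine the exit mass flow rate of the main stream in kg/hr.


Steady-state mass balance on the main outlet: F_out = F_in - F_removed
F_out = 835 - 72
F_out = 763 kg/hr


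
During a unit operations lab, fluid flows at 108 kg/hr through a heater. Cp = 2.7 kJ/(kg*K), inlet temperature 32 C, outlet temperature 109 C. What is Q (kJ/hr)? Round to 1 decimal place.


Q = m_dot * Cp * (T2 - T1)
Q = 108 * 2.7 * (109 - 32)
Q = 108 * 2.7 * 77
Q = 22453.2 kJ/hr


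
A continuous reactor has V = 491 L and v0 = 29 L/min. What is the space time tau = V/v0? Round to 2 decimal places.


tau = V / v0
tau = 491 / 29
tau = 16.93 min


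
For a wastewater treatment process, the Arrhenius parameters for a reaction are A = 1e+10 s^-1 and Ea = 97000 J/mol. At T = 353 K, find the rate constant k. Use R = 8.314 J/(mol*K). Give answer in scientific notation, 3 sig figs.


k = A * exp(-Ea/(R*T))
k = 1e+10 * exp(-97000 / (8.314 * 353))
k = 1e+10 * exp(-33.051183)
k = 4.43e-05


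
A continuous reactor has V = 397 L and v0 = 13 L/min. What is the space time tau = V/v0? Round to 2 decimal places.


tau = V / v0
tau = 397 / 13
tau = 30.54 min


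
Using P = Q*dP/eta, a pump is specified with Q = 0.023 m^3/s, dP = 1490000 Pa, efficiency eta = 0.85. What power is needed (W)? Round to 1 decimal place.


P = Q * dP / eta
P = 0.023 * 1490000 / 0.85
P = 34270.0 / 0.85
P = 40317.6 W


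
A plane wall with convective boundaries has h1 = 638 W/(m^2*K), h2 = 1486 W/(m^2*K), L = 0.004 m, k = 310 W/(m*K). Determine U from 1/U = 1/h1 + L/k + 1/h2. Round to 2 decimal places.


1/U = 1/h1 + L/k + 1/h2
1/U = 1/638 + 0.004/310 + 1/1486
1/U = 0.0015673981 + 1.29032e-05 + 0.0006729475
1/U = 0.0022532488
U = 443.80 W/(m^2*K)


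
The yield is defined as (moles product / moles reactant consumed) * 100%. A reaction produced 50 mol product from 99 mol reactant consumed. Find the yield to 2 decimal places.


Yield = (moles product / moles consumed) * 100%
Yield = (50 / 99) * 100
Yield = 0.5051 * 100
Yield = 50.51%


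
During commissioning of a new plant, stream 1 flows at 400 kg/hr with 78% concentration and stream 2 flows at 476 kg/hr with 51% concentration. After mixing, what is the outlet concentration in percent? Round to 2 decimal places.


Mass balance on solute: F1*x1 + F2*x2 = F3*x3
F3 = F1 + F2 = 400 + 476 = 876 kg/hr
x3 = (F1*x1 + F2*x2)/F3
x3 = (400*0.78 + 476*0.51) / 876
x3 = 63.33%


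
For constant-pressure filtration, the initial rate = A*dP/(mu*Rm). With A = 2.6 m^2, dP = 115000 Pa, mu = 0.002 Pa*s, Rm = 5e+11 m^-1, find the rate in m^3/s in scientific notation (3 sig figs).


rate = A * dP / (mu * Rm)
rate = 2.6 * 115000 / (0.002 * 5e+11)
rate = 299000.0 / 1.000e+09
rate = 2.99e-04 m^3/s


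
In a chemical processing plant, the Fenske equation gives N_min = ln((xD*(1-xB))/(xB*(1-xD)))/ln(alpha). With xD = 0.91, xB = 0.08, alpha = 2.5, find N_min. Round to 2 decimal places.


N_min = ln((xD*(1-xB))/(xB*(1-xD))) / ln(alpha)
Numerator inside ln: 0.8372 / 0.0072 = 116.277778
ln(116.277778) = 4.755982
ln(alpha) = ln(2.5) = 0.916291
N_min = 4.755982 / 0.916291 = 5.19


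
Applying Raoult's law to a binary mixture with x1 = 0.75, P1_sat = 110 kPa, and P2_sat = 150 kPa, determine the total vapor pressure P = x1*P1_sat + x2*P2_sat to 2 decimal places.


P = x1*P1_sat + x2*P2_sat
x2 = 1 - x1 = 1 - 0.75 = 0.25
P = 0.75*110 + 0.25*150
P = 82.5 + 37.5
P = 120.00 kPa


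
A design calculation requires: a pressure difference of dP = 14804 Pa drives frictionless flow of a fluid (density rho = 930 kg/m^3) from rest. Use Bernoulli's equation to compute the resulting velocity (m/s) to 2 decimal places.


v = sqrt(2*dP/rho)
v = sqrt(2*14804/930)
v = sqrt(31.836559)
v = 5.64 m/s


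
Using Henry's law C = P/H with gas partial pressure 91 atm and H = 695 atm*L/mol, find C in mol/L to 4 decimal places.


C = P / H
C = 91 / 695
C = 0.1309 mol/L


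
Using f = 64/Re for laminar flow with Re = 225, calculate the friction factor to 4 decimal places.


f = 64 / Re
f = 64 / 225
f = 0.2844


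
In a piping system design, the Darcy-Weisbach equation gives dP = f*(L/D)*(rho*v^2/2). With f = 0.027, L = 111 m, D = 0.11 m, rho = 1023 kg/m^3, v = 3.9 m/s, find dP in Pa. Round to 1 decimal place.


dP = f * (L/D) * (rho*v^2/2)
dP = 0.027 * (111/0.11) * (1023*3.9^2/2)
L/D = 1009.09090909
rho*v^2/2 = 1023*15.21/2 = 7779.915
dP = 0.027 * 1009.09090909 * 7779.915
dP = 211967.3 Pa


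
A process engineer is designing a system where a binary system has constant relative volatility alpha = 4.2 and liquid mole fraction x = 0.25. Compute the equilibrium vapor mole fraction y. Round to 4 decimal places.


y = alpha*x / (1 + (alpha-1)*x)
y = 4.2*0.25 / (1 + (4.2-1)*0.25)
y = 1.05 / (1 + 0.8)
y = 1.05 / 1.8
y = 0.5833


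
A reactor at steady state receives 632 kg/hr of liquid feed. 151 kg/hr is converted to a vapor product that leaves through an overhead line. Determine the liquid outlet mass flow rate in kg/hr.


Steady-state mass balance on the main outlet: F_out = F_in - F_removed
F_out = 632 - 151
F_out = 481 kg/hr


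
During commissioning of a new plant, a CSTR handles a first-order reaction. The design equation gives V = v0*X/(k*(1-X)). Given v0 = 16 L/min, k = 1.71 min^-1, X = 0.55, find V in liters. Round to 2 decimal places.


V = v0 * X / (k * (1 - X))
V = 16 * 0.55 / (1.71 * (1 - 0.55))
V = 8.8 / (1.71 * 0.45)
V = 8.8 / 0.7695
V = 11.44 L


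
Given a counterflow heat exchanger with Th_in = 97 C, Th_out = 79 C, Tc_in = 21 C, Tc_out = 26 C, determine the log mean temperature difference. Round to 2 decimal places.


dT1 = Th_in - Tc_out = 97 - 26 = 71
dT2 = Th_out - Tc_in = 79 - 21 = 58
LMTD = (dT1 - dT2) / ln(dT1/dT2)
LMTD = (71 - 58) / ln(71/58)
LMTD = 64.28 K


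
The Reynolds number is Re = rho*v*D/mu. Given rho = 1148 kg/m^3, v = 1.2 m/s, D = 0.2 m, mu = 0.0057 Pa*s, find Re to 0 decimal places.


Re = rho * v * D / mu
Re = 1148 * 1.2 * 0.2 / 0.0057
Re = 275.52 / 0.0057
Re = 48337


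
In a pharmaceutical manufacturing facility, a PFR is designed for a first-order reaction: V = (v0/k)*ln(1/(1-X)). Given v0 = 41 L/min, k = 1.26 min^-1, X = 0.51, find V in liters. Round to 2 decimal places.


V = (v0/k) * ln(1/(1-X))
V = (41/1.26) * ln(1/(1-0.51))
V = 32.539683 * ln(2.040816)
V = 32.539683 * 0.71335
V = 23.21 L


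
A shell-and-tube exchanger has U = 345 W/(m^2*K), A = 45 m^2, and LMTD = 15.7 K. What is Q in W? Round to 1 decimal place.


Q = U * A * LMTD
Q = 345 * 45 * 15.7
Q = 243742.5 W


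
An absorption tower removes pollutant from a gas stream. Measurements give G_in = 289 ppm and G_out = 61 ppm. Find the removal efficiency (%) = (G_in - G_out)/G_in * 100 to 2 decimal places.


Efficiency = (G_in - G_out) / G_in * 100%
Efficiency = (289 - 61) / 289 * 100
Efficiency = 228 / 289 * 100
Efficiency = 78.89%


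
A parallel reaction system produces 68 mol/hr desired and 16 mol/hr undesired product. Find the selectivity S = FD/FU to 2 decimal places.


S = desired product rate / undesired product rate
S = 68 / 16
S = 4.25


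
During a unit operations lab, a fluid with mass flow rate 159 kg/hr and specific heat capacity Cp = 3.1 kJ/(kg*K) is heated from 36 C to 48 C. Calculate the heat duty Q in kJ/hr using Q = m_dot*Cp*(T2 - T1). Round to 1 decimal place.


Q = m_dot * Cp * (T2 - T1)
Q = 159 * 3.1 * (48 - 36)
Q = 159 * 3.1 * 12
Q = 5914.8 kJ/hr


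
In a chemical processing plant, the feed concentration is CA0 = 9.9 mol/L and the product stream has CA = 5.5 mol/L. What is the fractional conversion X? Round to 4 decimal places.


X = (CA0 - CA) / CA0
X = (9.9 - 5.5) / 9.9
X = 4.4 / 9.9
X = 0.4444


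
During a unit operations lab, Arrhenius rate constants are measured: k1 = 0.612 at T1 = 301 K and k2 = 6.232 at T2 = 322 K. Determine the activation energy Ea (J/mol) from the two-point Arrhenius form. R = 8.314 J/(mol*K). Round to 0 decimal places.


Ea = R * ln(k2/k1) / (1/T1 - 1/T2)
ln(k2/k1) = ln(6.232/0.612) = 2.3207203
1/T1 - 1/T2 = 1/301 - 1/322 = 0.000216669074
Ea = 8.314 * 2.3207203 / 0.000216669074
Ea = 89050 J/mol


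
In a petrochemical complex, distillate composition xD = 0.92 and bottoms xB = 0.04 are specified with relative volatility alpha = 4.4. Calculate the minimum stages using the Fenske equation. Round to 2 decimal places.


N_min = ln((xD*(1-xB))/(xB*(1-xD))) / ln(alpha)
Numerator inside ln: 0.8832 / 0.0032 = 276.0
ln(276.0) = 5.620401
ln(alpha) = ln(4.4) = 1.481605
N_min = 5.620401 / 1.481605 = 3.79


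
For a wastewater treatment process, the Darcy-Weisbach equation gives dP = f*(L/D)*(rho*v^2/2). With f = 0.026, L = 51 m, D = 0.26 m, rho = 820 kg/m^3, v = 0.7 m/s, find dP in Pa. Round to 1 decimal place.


dP = f * (L/D) * (rho*v^2/2)
dP = 0.026 * (51/0.26) * (820*0.7^2/2)
L/D = 196.15384615
rho*v^2/2 = 820*0.49/2 = 200.9
dP = 0.026 * 196.15384615 * 200.9
dP = 1024.6 Pa


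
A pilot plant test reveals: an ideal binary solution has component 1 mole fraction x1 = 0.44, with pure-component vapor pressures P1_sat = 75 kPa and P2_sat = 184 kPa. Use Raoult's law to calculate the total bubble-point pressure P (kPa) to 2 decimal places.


P = x1*P1_sat + x2*P2_sat
x2 = 1 - x1 = 1 - 0.44 = 0.56
P = 0.44*75 + 0.56*184
P = 33.0 + 103.04
P = 136.04 kPa


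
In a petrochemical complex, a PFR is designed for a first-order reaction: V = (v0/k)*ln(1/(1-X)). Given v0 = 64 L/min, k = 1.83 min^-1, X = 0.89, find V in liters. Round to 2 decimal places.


V = (v0/k) * ln(1/(1-X))
V = (64/1.83) * ln(1/(1-0.89))
V = 34.972678 * ln(9.090909)
V = 34.972678 * 2.207275
V = 77.19 L


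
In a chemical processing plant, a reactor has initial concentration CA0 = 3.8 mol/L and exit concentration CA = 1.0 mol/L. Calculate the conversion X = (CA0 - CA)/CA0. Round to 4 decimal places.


X = (CA0 - CA) / CA0
X = (3.8 - 1.0) / 3.8
X = 2.8 / 3.8
X = 0.7368


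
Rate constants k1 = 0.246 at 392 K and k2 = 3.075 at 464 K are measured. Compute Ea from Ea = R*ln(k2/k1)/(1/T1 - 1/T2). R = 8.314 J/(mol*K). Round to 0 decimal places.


Ea = R * ln(k2/k1) / (1/T1 - 1/T2)
ln(k2/k1) = ln(3.075/0.246) = 2.5257286
1/T1 - 1/T2 = 1/392 - 1/464 = 0.000395847994
Ea = 8.314 * 2.5257286 / 0.000395847994
Ea = 53048 J/mol


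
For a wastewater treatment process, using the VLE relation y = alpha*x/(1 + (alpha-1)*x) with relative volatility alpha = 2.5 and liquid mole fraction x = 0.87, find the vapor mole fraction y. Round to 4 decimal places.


y = alpha*x / (1 + (alpha-1)*x)
y = 2.5*0.87 / (1 + (2.5-1)*0.87)
y = 2.175 / (1 + 1.305)
y = 2.175 / 2.305
y = 0.9436


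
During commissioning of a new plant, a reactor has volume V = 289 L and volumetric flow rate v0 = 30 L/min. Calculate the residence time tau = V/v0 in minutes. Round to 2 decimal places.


tau = V / v0
tau = 289 / 30
tau = 9.63 min


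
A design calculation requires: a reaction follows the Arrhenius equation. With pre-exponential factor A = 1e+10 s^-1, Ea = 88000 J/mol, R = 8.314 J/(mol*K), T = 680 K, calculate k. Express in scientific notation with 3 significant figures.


k = A * exp(-Ea/(R*T))
k = 1e+10 * exp(-88000 / (8.314 * 680))
k = 1e+10 * exp(-15.565524)
k = 1.74e+03


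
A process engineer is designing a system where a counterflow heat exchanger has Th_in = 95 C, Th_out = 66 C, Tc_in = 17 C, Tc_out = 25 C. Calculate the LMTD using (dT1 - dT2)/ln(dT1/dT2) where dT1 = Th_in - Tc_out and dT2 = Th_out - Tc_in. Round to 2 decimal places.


dT1 = Th_in - Tc_out = 95 - 25 = 70
dT2 = Th_out - Tc_in = 66 - 17 = 49
LMTD = (dT1 - dT2) / ln(dT1/dT2)
LMTD = (70 - 49) / ln(70/49)
LMTD = 58.88 K


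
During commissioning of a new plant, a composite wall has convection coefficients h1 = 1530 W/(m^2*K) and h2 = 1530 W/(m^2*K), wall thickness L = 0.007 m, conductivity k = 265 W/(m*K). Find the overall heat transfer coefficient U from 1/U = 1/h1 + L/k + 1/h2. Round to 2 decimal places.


1/U = 1/h1 + L/k + 1/h2
1/U = 1/1530 + 0.007/265 + 1/1530
1/U = 0.0006535948 + 2.64151e-05 + 0.0006535948
1/U = 0.0013336047
U = 749.85 W/(m^2*K)


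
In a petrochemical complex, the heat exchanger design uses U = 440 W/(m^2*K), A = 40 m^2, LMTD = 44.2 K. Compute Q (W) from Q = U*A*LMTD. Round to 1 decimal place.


Q = U * A * LMTD
Q = 440 * 40 * 44.2
Q = 777920.0 W


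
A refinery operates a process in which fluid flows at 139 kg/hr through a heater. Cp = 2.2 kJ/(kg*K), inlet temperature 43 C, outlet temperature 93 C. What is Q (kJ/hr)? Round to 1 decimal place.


Q = m_dot * Cp * (T2 - T1)
Q = 139 * 2.2 * (93 - 43)
Q = 139 * 2.2 * 50
Q = 15290.0 kJ/hr


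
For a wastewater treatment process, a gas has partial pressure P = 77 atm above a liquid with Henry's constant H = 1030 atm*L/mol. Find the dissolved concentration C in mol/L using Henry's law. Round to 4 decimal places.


C = P / H
C = 77 / 1030
C = 0.0748 mol/L


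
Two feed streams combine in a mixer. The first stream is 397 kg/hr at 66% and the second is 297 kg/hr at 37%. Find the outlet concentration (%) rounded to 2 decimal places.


Mass balance on solute: F1*x1 + F2*x2 = F3*x3
F3 = F1 + F2 = 397 + 297 = 694 kg/hr
x3 = (F1*x1 + F2*x2)/F3
x3 = (397*0.66 + 297*0.37) / 694
x3 = 53.59%


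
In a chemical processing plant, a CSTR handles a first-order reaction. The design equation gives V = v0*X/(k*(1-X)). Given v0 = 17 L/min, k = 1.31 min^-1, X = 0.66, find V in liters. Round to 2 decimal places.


V = v0 * X / (k * (1 - X))
V = 17 * 0.66 / (1.31 * (1 - 0.66))
V = 11.22 / (1.31 * 0.34)
V = 11.22 / 0.4454
V = 25.19 L


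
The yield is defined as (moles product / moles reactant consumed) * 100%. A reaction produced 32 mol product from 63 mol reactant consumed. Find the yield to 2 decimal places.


Yield = (moles product / moles consumed) * 100%
Yield = (32 / 63) * 100
Yield = 0.5079 * 100
Yield = 50.79%


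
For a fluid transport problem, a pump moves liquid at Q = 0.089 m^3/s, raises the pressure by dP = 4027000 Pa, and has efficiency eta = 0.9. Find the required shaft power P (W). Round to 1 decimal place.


P = Q * dP / eta
P = 0.089 * 4027000 / 0.9
P = 358403.0 / 0.9
P = 398225.6 W


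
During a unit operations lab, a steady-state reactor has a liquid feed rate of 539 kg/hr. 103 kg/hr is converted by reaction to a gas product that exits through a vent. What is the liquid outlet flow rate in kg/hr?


Steady-state mass balance on the main outlet: F_out = F_in - F_removed
F_out = 539 - 103
F_out = 436 kg/hr


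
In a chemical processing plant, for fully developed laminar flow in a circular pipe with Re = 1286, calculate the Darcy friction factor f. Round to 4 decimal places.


f = 64 / Re
f = 64 / 1286
f = 0.0498


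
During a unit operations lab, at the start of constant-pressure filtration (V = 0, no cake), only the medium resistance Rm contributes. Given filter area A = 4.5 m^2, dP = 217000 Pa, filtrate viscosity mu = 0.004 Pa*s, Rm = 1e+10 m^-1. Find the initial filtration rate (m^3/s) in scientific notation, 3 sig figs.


rate = A * dP / (mu * Rm)
rate = 4.5 * 217000 / (0.004 * 1e+10)
rate = 976500.0 / 4.000e+07
rate = 2.44e-02 m^3/s


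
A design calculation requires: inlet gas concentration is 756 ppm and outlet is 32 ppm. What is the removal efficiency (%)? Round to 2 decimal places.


Efficiency = (G_in - G_out) / G_in * 100%
Efficiency = (756 - 32) / 756 * 100
Efficiency = 724 / 756 * 100
Efficiency = 95.77%


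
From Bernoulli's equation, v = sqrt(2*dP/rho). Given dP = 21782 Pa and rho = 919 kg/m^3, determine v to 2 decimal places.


v = sqrt(2*dP/rho)
v = sqrt(2*21782/919)
v = sqrt(47.4037)
v = 6.89 m/s


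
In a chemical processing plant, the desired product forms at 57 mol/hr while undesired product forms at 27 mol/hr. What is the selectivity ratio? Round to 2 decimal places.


S = desired product rate / undesired product rate
S = 57 / 27
S = 2.11


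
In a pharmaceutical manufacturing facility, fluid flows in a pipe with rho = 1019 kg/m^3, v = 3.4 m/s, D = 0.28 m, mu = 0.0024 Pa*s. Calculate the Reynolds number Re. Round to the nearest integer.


Re = rho * v * D / mu
Re = 1019 * 3.4 * 0.28 / 0.0024
Re = 970.088 / 0.0024
Re = 404203


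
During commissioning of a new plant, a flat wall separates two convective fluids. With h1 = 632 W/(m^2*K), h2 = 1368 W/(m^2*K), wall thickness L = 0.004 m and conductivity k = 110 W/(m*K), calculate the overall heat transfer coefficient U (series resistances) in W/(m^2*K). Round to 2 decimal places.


1/U = 1/h1 + L/k + 1/h2
1/U = 1/632 + 0.004/110 + 1/1368
1/U = 0.0015822785 + 3.63636e-05 + 0.0007309942
1/U = 0.0023496363
U = 425.60 W/(m^2*K)


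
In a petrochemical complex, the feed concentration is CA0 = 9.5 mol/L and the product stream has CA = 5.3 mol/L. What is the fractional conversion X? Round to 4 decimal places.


X = (CA0 - CA) / CA0
X = (9.5 - 5.3) / 9.5
X = 4.2 / 9.5
X = 0.4421


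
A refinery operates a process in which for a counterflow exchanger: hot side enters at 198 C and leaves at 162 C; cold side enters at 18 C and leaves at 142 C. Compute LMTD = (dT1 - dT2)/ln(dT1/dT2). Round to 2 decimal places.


dT1 = Th_in - Tc_out = 198 - 142 = 56
dT2 = Th_out - Tc_in = 162 - 18 = 144
LMTD = (dT1 - dT2) / ln(dT1/dT2)
LMTD = (56 - 144) / ln(56/144)
LMTD = 93.17 K


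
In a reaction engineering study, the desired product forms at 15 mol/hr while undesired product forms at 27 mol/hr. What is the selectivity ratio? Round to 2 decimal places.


S = desired product rate / undesired product rate
S = 15 / 27
S = 0.56


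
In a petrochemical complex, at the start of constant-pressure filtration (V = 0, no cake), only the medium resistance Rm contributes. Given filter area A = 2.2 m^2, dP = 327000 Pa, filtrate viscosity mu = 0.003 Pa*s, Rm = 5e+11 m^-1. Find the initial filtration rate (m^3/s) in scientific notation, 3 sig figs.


rate = A * dP / (mu * Rm)
rate = 2.2 * 327000 / (0.003 * 5e+11)
rate = 719400.0 / 1.500e+09
rate = 4.80e-04 m^3/s


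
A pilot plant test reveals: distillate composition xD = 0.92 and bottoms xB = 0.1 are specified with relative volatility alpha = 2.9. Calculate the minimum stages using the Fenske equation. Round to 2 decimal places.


N_min = ln((xD*(1-xB))/(xB*(1-xD))) / ln(alpha)
Numerator inside ln: 0.828 / 0.008 = 103.5
ln(103.5) = 4.639572
ln(alpha) = ln(2.9) = 1.064711
N_min = 4.639572 / 1.064711 = 4.36


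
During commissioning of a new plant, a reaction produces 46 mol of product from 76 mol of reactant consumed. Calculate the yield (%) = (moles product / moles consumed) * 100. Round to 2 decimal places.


Yield = (moles product / moles consumed) * 100%
Yield = (46 / 76) * 100
Yield = 0.6053 * 100
Yield = 60.53%


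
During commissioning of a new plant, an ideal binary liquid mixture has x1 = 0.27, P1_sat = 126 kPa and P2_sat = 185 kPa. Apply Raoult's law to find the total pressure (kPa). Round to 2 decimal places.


P = x1*P1_sat + x2*P2_sat
x2 = 1 - x1 = 1 - 0.27 = 0.73
P = 0.27*126 + 0.73*185
P = 34.02 + 135.05
P = 169.07 kPa


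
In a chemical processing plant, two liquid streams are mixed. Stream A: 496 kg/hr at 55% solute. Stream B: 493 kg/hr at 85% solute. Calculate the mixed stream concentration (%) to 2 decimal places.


Mass balance on solute: F1*x1 + F2*x2 = F3*x3
F3 = F1 + F2 = 496 + 493 = 989 kg/hr
x3 = (F1*x1 + F2*x2)/F3
x3 = (496*0.55 + 493*0.85) / 989
x3 = 69.95%


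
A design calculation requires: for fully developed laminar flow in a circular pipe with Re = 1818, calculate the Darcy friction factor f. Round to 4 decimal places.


f = 64 / Re
f = 64 / 1818
f = 0.0352


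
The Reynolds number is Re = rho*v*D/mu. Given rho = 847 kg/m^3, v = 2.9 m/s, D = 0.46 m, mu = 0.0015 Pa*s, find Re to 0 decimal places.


Re = rho * v * D / mu
Re = 847 * 2.9 * 0.46 / 0.0015
Re = 1129.898 / 0.0015
Re = 753265


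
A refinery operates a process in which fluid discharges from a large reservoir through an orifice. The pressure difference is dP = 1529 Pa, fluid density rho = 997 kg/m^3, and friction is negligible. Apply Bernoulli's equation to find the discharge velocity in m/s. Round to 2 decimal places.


v = sqrt(2*dP/rho)
v = sqrt(2*1529/997)
v = sqrt(3.067202)
v = 1.75 m/s


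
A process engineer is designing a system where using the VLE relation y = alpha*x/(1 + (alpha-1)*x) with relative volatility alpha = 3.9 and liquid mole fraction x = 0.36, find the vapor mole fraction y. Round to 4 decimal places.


y = alpha*x / (1 + (alpha-1)*x)
y = 3.9*0.36 / (1 + (3.9-1)*0.36)
y = 1.404 / (1 + 1.044)
y = 1.404 / 2.044
y = 0.6869


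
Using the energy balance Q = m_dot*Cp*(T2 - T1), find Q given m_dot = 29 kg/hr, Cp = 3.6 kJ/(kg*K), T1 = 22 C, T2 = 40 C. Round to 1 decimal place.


Q = m_dot * Cp * (T2 - T1)
Q = 29 * 3.6 * (40 - 22)
Q = 29 * 3.6 * 18
Q = 1879.2 kJ/hr


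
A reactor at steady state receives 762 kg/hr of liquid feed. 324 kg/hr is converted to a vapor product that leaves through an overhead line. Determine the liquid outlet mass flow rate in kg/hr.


Steady-state mass balance on the main outlet: F_out = F_in - F_removed
F_out = 762 - 324
F_out = 438 kg/hr


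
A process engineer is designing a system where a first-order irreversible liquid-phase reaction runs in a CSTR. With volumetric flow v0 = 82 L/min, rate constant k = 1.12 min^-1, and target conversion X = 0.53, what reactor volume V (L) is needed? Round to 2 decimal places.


V = v0 * X / (k * (1 - X))
V = 82 * 0.53 / (1.12 * (1 - 0.53))
V = 43.46 / (1.12 * 0.47)
V = 43.46 / 0.5264
V = 82.56 L


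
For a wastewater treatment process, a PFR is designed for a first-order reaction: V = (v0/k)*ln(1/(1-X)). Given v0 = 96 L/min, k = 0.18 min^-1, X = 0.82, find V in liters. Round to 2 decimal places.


V = (v0/k) * ln(1/(1-X))
V = (96/0.18) * ln(1/(1-0.82))
V = 533.333333 * ln(5.555556)
V = 533.333333 * 1.714799
V = 914.56 L


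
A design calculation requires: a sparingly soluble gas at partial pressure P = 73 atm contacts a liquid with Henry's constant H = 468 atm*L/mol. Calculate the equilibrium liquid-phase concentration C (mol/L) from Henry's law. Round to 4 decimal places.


C = P / H
C = 73 / 468
C = 0.1560 mol/L


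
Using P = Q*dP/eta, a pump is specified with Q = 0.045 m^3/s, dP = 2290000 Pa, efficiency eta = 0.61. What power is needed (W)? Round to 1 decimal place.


P = Q * dP / eta
P = 0.045 * 2290000 / 0.61
P = 103050.0 / 0.61
P = 168934.4 W


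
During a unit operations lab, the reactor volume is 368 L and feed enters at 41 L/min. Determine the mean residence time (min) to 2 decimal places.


tau = V / v0
tau = 368 / 41
tau = 8.98 min


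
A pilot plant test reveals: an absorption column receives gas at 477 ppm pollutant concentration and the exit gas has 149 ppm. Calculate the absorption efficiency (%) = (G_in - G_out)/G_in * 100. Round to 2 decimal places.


Efficiency = (G_in - G_out) / G_in * 100%
Efficiency = (477 - 149) / 477 * 100
Efficiency = 328 / 477 * 100
Efficiency = 68.76%


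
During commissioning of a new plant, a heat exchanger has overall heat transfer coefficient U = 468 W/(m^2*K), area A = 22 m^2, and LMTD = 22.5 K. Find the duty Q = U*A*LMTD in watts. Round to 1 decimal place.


Q = U * A * LMTD
Q = 468 * 22 * 22.5
Q = 231660.0 W


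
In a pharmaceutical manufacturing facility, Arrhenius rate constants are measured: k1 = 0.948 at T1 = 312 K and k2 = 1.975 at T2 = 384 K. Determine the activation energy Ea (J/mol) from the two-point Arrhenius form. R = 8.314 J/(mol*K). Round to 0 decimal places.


Ea = R * ln(k2/k1) / (1/T1 - 1/T2)
ln(k2/k1) = ln(1.975/0.948) = 0.7339692
1/T1 - 1/T2 = 1/312 - 1/384 = 0.000600961538
Ea = 8.314 * 0.7339692 / 0.000600961538
Ea = 10154 J/mol


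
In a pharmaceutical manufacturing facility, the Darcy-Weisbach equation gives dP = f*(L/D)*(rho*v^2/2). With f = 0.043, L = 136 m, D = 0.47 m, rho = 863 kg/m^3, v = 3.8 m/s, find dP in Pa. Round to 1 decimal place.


dP = f * (L/D) * (rho*v^2/2)
dP = 0.043 * (136/0.47) * (863*3.8^2/2)
L/D = 289.36170213
rho*v^2/2 = 863*14.44/2 = 6230.86
dP = 0.043 * 289.36170213 * 6230.86
dP = 77527.8 Pa


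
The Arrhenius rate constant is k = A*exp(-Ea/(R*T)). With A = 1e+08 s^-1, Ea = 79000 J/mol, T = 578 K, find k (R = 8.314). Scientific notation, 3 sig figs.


k = A * exp(-Ea/(R*T))
k = 1e+08 * exp(-79000 / (8.314 * 578))
k = 1e+08 * exp(-16.439524)
k = 7.25e+00


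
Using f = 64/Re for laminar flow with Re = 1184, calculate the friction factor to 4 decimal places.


f = 64 / Re
f = 64 / 1184
f = 0.0541


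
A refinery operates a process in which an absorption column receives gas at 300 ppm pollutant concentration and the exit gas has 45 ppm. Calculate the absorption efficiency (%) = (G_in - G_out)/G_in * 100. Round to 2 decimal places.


Efficiency = (G_in - G_out) / G_in * 100%
Efficiency = (300 - 45) / 300 * 100
Efficiency = 255 / 300 * 100
Efficiency = 85.00%


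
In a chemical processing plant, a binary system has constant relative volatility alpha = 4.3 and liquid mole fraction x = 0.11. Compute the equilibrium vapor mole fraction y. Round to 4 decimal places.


y = alpha*x / (1 + (alpha-1)*x)
y = 4.3*0.11 / (1 + (4.3-1)*0.11)
y = 0.473 / (1 + 0.363)
y = 0.473 / 1.363
y = 0.3470


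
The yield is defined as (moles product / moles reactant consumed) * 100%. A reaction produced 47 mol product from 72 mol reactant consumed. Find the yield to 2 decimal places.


Yield = (moles product / moles consumed) * 100%
Yield = (47 / 72) * 100
Yield = 0.6528 * 100
Yield = 65.28%


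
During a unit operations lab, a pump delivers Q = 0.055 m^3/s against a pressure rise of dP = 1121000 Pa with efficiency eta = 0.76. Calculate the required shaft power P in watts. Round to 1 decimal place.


P = Q * dP / eta
P = 0.055 * 1121000 / 0.76
P = 61655.0 / 0.76
P = 81125.0 W
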